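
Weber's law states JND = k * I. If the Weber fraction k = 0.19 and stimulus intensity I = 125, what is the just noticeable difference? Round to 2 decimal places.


JND = k * I
JND = 0.19 * 125
= 23.75


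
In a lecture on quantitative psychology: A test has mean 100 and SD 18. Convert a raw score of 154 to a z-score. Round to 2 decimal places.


z = (X - mu) / sigma
= (154 - 100) / 18
= 54 / 18
= 3.00


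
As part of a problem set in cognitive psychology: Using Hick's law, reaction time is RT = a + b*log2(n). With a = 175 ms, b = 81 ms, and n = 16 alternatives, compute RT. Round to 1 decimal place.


RT = 175 + 81 * log2(16)
log2(16) = 4.0
RT = 175 + 81 * 4.0
= 175 + 324.0
= 499.0 ms


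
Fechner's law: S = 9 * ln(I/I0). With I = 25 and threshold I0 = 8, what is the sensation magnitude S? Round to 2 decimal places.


S = 9 * ln(25/8)
I/I0 = 3.125
ln(3.125) = 1.1394
S = 9 * 1.1394
= 10.25


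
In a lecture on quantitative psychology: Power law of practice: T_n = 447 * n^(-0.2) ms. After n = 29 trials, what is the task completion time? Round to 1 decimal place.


T_n = 447 * 29^(-0.2)
29^(-0.2) = 0.509942
T_n = 447 * 0.509942
= 227.9 ms


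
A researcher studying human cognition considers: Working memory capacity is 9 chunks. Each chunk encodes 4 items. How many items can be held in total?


Total items = chunks * items_per_chunk
= 9 * 4
= 36


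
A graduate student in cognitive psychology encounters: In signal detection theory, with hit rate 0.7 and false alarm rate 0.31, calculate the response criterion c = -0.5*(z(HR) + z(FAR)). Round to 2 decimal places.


c = -0.5 * (z(HR) + z(FAR))
z(0.7) = 0.5244
z(0.31) = -0.4959
c = -0.5 * (0.5244 + -0.4959)
= -0.5 * 0.0285
= -0.01


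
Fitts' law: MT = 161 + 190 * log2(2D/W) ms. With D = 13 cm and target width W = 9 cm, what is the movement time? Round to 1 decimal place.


MT = 161 + 190 * log2(2*13/9)
2D/W = 2.888889
log2(2.888889) = 1.5305
MT = 161 + 190 * 1.5305
= 451.8 ms


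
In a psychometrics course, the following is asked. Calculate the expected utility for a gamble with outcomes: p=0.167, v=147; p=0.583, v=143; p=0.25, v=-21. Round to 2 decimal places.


EU = sum(p_i * v_i)
0.167 * 147 = 24.549
0.583 * 143 = 83.369
0.25 * -21 = -5.25
EU = 24.549 + 83.369 + -5.25
= 102.67


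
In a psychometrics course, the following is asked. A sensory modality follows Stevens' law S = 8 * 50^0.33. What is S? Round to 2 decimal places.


S = 8 * 50^0.33
50^0.33 = 3.6363
S = 8 * 3.6363
= 29.09


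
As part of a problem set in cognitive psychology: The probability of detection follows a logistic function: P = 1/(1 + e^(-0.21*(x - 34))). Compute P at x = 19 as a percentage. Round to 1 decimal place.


P(x) = 1/(1 + e^(-0.21*(19 - 34)))
Exponent = -0.21 * -15 = 3.15
e^(3.15) = 23.336065
P = 1/(1 + 23.336065) = 0.041091
Percentage = 4.1


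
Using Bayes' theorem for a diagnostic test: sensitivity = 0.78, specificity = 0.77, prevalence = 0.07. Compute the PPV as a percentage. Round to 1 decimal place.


PPV = (sens * prev) / (sens * prev + (1-spec) * (1-prev))
Numerator = 0.78 * 0.07 = 0.0546
P(positive and no disease) = (1 - spec) * (1 - prev) = (1 - 0.77) * (1 - 0.07) = 0.2139
Denominator = 0.0546 + 0.2139 = 0.2685
PPV = 0.0546 / 0.2685 = 0.203352
As percentage = 20.3


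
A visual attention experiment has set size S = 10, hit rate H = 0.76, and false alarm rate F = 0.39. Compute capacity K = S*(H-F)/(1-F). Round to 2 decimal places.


K = S * (H - F) / (1 - F)
H - F = 0.37
1 - F = 0.61
K = 10 * 0.37 / 0.61
= 6.07


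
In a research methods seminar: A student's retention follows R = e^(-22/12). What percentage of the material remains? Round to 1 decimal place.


R = e^(-t/S)
-t/S = -22/12 = -1.833333
R = e^(-1.833333) = 0.15988
Percentage = 0.15988 * 100
= 16.0


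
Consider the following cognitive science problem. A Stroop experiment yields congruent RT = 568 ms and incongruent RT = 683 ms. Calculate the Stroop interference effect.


Stroop effect = RT(incongruent) - RT(congruent)
= 683 - 568
= 115 ms


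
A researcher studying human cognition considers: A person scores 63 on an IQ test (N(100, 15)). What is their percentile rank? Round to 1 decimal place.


z = (IQ - mean) / SD
z = (63 - 100) / 15 = -2.4667
Percentile = Phi(-2.4667) * 100
Phi(-2.4667) = 0.006818
= 0.7


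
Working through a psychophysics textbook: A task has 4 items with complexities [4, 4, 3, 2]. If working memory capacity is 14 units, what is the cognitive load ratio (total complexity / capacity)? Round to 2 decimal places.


Total complexity = 4 + 4 + 3 + 2 = 13
Load = total / capacity = 13 / 14
= 0.93


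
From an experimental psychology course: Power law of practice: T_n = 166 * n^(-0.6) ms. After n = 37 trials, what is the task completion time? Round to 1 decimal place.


T_n = 166 * 37^(-0.6)
37^(-0.6) = 0.114572
T_n = 166 * 0.114572
= 19.0 ms


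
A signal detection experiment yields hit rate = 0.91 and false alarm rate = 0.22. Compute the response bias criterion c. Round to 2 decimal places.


c = -0.5 * (z(HR) + z(FAR))
z(0.91) = 1.3408
z(0.22) = -0.7722
c = -0.5 * (1.3408 + -0.7722)
= -0.5 * 0.5686
= -0.28


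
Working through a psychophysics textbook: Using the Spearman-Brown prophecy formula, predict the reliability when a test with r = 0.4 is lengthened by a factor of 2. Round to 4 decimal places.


r_new = n*r / (1 + (n-1)*r)
Numerator = 2 * 0.4 = 0.8
Denominator = 1 + 1 * 0.4 = 1.4
r_new = 0.8 / 1.4
= 0.5714


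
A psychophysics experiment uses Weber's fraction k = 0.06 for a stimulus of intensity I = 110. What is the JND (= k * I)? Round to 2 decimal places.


JND = k * I
JND = 0.06 * 110
= 6.60


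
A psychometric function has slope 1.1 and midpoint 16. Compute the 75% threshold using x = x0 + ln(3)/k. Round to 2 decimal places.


At P = 0.75: 0.75 = 1/(1 + e^(-k*(x-x0)))
Solving: e^(-k*(x-x0)) = 1/3
x = x0 + ln(3)/k
ln(3) = 1.0986
x = 16 + 1.0986/1.1
= 16 + 0.9987
= 17.00


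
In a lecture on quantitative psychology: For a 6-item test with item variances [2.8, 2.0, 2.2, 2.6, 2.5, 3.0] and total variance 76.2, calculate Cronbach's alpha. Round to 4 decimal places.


alpha = (k/(k-1)) * (1 - sum(s_i^2)/s_total^2)
sum(item variances) = 15.1
k/(k-1) = 6/5 = 1.2
1 - 15.1/76.2 = 1 - 0.198163 = 0.801837
alpha = 1.2 * 0.801837
= 0.9622


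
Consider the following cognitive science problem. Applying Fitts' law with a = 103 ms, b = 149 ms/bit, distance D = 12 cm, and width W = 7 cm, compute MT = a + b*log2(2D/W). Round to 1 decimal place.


MT = 103 + 149 * log2(2*12/7)
2D/W = 3.428571
log2(3.428571) = 1.7776
MT = 103 + 149 * 1.7776
= 367.9 ms


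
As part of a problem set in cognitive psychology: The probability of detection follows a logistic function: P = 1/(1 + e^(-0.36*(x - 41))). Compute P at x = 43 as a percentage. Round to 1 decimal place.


P(x) = 1/(1 + e^(-0.36*(43 - 41)))
Exponent = -0.36 * 2 = -0.72
e^(-0.72) = 0.486752
P = 1/(1 + 0.486752) = 0.672607
Percentage = 67.3


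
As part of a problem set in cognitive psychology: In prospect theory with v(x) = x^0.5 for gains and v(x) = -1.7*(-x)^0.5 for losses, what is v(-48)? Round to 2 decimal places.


Since x = -48 < 0, use v(x) = -lambda*(-x)^alpha
(-x) = 48
48^0.5 = 6.9282
v(-48) = -1.7 * 6.9282
= -11.78


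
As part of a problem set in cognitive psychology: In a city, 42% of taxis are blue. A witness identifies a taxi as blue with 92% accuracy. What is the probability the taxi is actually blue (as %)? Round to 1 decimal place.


P(blue | says blue) = P(says blue | blue)*P(blue) / [P(says blue | blue)*P(blue) + P(says blue | not blue)*P(not blue)]
Numerator = 0.92 * 0.42 = 0.3864
False identification = 0.08 * 0.58 = 0.0464
P = 0.3864 / (0.3864 + 0.0464)
= 0.3864 / 0.4328
As percentage = 89.3


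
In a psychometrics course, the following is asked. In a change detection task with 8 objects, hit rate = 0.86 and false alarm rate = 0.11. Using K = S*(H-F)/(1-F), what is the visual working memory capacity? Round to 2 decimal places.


K = S * (H - F) / (1 - F)
H - F = 0.75
1 - F = 0.89
K = 8 * 0.75 / 0.89
= 6.74


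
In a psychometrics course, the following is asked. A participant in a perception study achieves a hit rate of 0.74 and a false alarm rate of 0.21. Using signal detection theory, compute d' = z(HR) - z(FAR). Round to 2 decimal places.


d' = z(HR) - z(FAR)
z(0.74) = 0.6433
z(0.21) = -0.8064
d' = 0.6433 - -0.8064
= 1.45


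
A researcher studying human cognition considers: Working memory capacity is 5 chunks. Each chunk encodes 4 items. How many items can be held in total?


Total items = chunks * items_per_chunk
= 5 * 4
= 20


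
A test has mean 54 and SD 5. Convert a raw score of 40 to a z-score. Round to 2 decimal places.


z = (X - mu) / sigma
= (40 - 54) / 5
= -14 / 5
= -2.80


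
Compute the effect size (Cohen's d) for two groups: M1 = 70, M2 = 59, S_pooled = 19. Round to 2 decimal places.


Cohen's d = (M1 - M2) / S_pooled
= (70 - 59) / 19
= 11 / 19
= 0.58


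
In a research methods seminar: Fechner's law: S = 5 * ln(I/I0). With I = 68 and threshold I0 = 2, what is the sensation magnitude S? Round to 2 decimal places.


S = 5 * ln(68/2)
I/I0 = 34.0
ln(34.0) = 3.5264
S = 5 * 3.5264
= 17.63


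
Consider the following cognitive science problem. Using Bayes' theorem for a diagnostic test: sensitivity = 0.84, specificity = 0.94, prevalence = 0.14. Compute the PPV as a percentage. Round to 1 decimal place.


PPV = (sens * prev) / (sens * prev + (1-spec) * (1-prev))
Numerator = 0.84 * 0.14 = 0.1176
P(positive and no disease) = (1 - spec) * (1 - prev) = (1 - 0.94) * (1 - 0.14) = 0.0516
Denominator = 0.1176 + 0.0516 = 0.1692
PPV = 0.1176 / 0.1692 = 0.695035
As percentage = 69.5


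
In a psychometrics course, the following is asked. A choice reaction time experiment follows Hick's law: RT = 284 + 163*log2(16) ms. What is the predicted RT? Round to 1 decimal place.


RT = 284 + 163 * log2(16)
log2(16) = 4.0
RT = 284 + 163 * 4.0
= 284 + 652.0
= 936.0 ms


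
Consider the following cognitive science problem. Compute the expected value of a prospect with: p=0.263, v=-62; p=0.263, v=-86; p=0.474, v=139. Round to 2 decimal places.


EU = sum(p_i * v_i)
0.263 * -62 = -16.306
0.263 * -86 = -22.618
0.474 * 139 = 65.886
EU = -16.306 + -22.618 + 65.886
= 26.96


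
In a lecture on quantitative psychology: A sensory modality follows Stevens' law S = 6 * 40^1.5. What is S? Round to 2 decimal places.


S = 6 * 40^1.5
40^1.5 = 252.9822
S = 6 * 252.9822
= 1517.89


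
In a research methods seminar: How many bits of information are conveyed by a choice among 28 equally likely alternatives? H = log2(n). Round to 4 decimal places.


H = log2(n)
H = log2(28)
= 4.8074


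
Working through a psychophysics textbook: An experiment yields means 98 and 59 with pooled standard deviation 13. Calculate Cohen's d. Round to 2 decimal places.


Cohen's d = (M1 - M2) / S_pooled
= (98 - 59) / 13
= 39 / 13
= 3.00


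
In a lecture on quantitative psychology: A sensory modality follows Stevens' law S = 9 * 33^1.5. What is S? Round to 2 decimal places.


S = 9 * 33^1.5
33^1.5 = 189.5706
S = 9 * 189.5706
= 1706.14


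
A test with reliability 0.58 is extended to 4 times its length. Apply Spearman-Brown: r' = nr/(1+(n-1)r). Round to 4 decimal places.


r_new = n*r / (1 + (n-1)*r)
Numerator = 4 * 0.58 = 2.32
Denominator = 1 + 3 * 0.58 = 2.74
r_new = 2.32 / 2.74
= 0.8467


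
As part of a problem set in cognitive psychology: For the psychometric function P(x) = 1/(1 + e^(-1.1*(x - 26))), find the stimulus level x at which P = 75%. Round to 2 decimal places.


At P = 0.75: 0.75 = 1/(1 + e^(-k*(x-x0)))
Solving: e^(-k*(x-x0)) = 1/3
x = x0 + ln(3)/k
ln(3) = 1.0986
x = 26 + 1.0986/1.1
= 26 + 0.9987
= 27.00


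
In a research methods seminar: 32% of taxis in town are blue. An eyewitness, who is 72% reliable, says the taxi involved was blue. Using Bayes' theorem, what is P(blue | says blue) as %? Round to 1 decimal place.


P(blue | says blue) = P(says blue | blue)*P(blue) / [P(says blue | blue)*P(blue) + P(says blue | not blue)*P(not blue)]
Numerator = 0.72 * 0.32 = 0.2304
False identification = 0.28 * 0.68 = 0.1904
P = 0.2304 / (0.2304 + 0.1904)
= 0.2304 / 0.4208
As percentage = 54.8


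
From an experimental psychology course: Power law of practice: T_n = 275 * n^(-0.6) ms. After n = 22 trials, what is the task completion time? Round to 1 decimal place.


T_n = 275 * 22^(-0.6)
22^(-0.6) = 0.156512
T_n = 275 * 0.156512
= 43.0 ms


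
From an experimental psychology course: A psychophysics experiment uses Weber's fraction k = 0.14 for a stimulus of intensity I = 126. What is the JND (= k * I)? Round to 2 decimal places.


JND = k * I
JND = 0.14 * 126
= 17.64


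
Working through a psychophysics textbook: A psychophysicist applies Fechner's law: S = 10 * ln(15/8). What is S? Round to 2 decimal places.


S = 10 * ln(15/8)
I/I0 = 1.875
ln(1.875) = 0.6286
S = 10 * 0.6286
= 6.29


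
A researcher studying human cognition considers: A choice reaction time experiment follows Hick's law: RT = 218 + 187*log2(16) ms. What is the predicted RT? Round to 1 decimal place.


RT = 218 + 187 * log2(16)
log2(16) = 4.0
RT = 218 + 187 * 4.0
= 218 + 748.0
= 966.0 ms


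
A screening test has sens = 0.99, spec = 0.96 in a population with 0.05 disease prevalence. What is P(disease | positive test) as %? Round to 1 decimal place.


PPV = (sens * prev) / (sens * prev + (1-spec) * (1-prev))
Numerator = 0.99 * 0.05 = 0.0495
P(positive and no disease) = (1 - spec) * (1 - prev) = (1 - 0.96) * (1 - 0.05) = 0.038
Denominator = 0.0495 + 0.038 = 0.0875
PPV = 0.0495 / 0.0875 = 0.565714
As percentage = 56.6


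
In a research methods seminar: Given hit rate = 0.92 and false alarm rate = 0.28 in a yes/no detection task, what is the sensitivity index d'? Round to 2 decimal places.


d' = z(HR) - z(FAR)
z(0.92) = 1.4051
z(0.28) = -0.5828
d' = 1.4051 - -0.5828
= 1.99


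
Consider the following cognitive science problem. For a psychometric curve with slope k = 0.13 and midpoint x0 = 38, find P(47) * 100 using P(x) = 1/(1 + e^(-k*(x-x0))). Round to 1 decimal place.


P(x) = 1/(1 + e^(-0.13*(47 - 38)))
Exponent = -0.13 * 9 = -1.17
e^(-1.17) = 0.310367
P = 1/(1 + 0.310367) = 0.763145
Percentage = 76.3


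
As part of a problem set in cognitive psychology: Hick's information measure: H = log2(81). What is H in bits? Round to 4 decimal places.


H = log2(n)
H = log2(81)
= 6.3399


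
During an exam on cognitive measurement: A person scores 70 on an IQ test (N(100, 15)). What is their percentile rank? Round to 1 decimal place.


z = (IQ - mean) / SD
z = (70 - 100) / 15 = -2.0
Percentile = Phi(-2.0) * 100
Phi(-2.0) = 0.02275
= 2.3


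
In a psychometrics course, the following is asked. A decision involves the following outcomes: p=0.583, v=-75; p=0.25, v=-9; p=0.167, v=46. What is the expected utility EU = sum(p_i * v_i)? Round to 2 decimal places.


EU = sum(p_i * v_i)
0.583 * -75 = -43.725
0.25 * -9 = -2.25
0.167 * 46 = 7.682
EU = -43.725 + -2.25 + 7.682
= -38.29


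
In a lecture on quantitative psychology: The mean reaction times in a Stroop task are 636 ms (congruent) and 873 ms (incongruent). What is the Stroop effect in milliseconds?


Stroop effect = RT(incongruent) - RT(congruent)
= 873 - 636
= 237 ms


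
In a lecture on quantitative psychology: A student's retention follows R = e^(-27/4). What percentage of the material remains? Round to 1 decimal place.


R = e^(-t/S)
-t/S = -27/4 = -6.75
R = e^(-6.75) = 0.001171
Percentage = 0.001171 * 100
= 0.1


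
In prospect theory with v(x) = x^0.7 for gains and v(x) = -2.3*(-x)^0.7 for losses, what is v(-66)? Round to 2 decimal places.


Since x = -66 < 0, use v(x) = -lambda*(-x)^alpha
(-x) = 66
66^0.7 = 18.7794
v(-66) = -2.3 * 18.7794
= -43.19


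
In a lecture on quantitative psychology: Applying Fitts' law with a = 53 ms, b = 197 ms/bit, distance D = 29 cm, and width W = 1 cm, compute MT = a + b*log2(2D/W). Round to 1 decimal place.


MT = 53 + 197 * log2(2*29/1)
2D/W = 58.0
log2(58.0) = 5.858
MT = 53 + 197 * 5.858
= 1207.0 ms


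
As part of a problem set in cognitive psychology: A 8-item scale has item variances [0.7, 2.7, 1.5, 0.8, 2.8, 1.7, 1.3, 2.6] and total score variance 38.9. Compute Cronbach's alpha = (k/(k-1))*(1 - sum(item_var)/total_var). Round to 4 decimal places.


alpha = (k/(k-1)) * (1 - sum(s_i^2)/s_total^2)
sum(item variances) = 14.1
k/(k-1) = 8/7 = 1.142857
1 - 14.1/38.9 = 1 - 0.362468 = 0.637532
alpha = 1.142857 * 0.637532
= 0.7286


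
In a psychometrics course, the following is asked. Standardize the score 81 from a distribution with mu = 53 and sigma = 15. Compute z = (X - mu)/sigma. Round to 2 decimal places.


z = (X - mu) / sigma
= (81 - 53) / 15
= 28 / 15
= 1.87


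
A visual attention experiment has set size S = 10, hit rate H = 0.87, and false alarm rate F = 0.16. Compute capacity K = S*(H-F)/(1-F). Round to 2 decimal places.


K = S * (H - F) / (1 - F)
H - F = 0.71
1 - F = 0.84
K = 10 * 0.71 / 0.84
= 8.45


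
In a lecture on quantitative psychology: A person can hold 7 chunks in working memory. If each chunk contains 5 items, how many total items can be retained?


Total items = chunks * items_per_chunk
= 7 * 5
= 35


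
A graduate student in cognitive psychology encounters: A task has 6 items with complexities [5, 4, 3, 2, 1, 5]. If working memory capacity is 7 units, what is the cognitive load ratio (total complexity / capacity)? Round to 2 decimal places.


Total complexity = 5 + 4 + 3 + 2 + 1 + 5 = 20
Load = total / capacity = 20 / 7
= 2.86


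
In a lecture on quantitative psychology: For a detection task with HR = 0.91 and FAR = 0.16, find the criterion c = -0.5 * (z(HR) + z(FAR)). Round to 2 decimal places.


c = -0.5 * (z(HR) + z(FAR))
z(0.91) = 1.3408
z(0.16) = -0.9945
c = -0.5 * (1.3408 + -0.9945)
= -0.5 * 0.3463
= -0.17


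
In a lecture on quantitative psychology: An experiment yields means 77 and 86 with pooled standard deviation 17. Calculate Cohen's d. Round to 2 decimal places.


Cohen's d = (M1 - M2) / S_pooled
= (77 - 86) / 17
= -9 / 17
= -0.53


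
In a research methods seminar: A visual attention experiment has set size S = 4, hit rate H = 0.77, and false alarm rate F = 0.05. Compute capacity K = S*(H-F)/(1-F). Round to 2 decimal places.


K = S * (H - F) / (1 - F)
H - F = 0.72
1 - F = 0.95
K = 4 * 0.72 / 0.95
= 3.03


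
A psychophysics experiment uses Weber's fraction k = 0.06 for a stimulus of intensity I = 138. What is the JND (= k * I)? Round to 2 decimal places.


JND = k * I
JND = 0.06 * 138
= 8.28


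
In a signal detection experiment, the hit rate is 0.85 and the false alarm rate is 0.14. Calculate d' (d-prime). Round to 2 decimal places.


d' = z(HR) - z(FAR)
z(0.85) = 1.0364
z(0.14) = -1.0803
d' = 1.0364 - -1.0803
= 2.12


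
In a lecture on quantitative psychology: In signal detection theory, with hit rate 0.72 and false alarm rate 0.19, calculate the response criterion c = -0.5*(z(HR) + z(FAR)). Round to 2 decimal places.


c = -0.5 * (z(HR) + z(FAR))
z(0.72) = 0.5828
z(0.19) = -0.8779
c = -0.5 * (0.5828 + -0.8779)
= -0.5 * -0.2951
= 0.15


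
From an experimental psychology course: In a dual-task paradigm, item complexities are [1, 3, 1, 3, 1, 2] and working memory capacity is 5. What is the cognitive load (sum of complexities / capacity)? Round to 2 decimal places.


Total complexity = 1 + 3 + 1 + 3 + 1 + 2 = 11
Load = total / capacity = 11 / 5
= 2.20


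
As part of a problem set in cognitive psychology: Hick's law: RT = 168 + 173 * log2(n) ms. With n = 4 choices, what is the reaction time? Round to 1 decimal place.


RT = 168 + 173 * log2(4)
log2(4) = 2.0
RT = 168 + 173 * 2.0
= 168 + 346.0
= 514.0 ms


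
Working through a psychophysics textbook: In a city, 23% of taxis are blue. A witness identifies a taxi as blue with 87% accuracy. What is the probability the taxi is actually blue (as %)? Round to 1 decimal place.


P(blue | says blue) = P(says blue | blue)*P(blue) / [P(says blue | blue)*P(blue) + P(says blue | not blue)*P(not blue)]
Numerator = 0.87 * 0.23 = 0.2001
False identification = 0.13 * 0.77 = 0.1001
P = 0.2001 / (0.2001 + 0.1001)
= 0.2001 / 0.3002
As percentage = 66.7


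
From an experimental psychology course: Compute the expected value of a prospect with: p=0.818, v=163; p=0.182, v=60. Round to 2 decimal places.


EU = sum(p_i * v_i)
0.818 * 163 = 133.334
0.182 * 60 = 10.92
EU = 133.334 + 10.92
= 144.25


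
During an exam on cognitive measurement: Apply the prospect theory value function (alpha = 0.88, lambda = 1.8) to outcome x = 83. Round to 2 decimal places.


Since x = 83 >= 0, use v(x) = x^0.88
83^0.88 = 48.8415
v(83) = 48.84


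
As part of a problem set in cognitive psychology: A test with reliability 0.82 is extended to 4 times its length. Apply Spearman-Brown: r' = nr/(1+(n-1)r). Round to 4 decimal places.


r_new = n*r / (1 + (n-1)*r)
Numerator = 4 * 0.82 = 3.28
Denominator = 1 + 3 * 0.82 = 3.46
r_new = 3.28 / 3.46
= 0.9480


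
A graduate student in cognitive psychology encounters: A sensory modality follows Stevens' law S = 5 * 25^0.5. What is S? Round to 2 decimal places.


S = 5 * 25^0.5
25^0.5 = 5.0
S = 5 * 5.0
= 25.00


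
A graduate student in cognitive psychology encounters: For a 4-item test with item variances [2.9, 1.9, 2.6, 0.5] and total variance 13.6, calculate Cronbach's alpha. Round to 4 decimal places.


alpha = (k/(k-1)) * (1 - sum(s_i^2)/s_total^2)
sum(item variances) = 7.9
k/(k-1) = 4/3 = 1.333333
1 - 7.9/13.6 = 1 - 0.580882 = 0.419118
alpha = 1.333333 * 0.419118
= 0.5588


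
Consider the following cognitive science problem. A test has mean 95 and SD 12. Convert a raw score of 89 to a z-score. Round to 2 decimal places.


z = (X - mu) / sigma
= (89 - 95) / 12
= -6 / 12
= -0.50


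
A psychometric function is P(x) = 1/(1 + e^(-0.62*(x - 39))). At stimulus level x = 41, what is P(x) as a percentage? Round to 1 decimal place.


P(x) = 1/(1 + e^(-0.62*(41 - 39)))
Exponent = -0.62 * 2 = -1.24
e^(-1.24) = 0.289384
P = 1/(1 + 0.289384) = 0.775564
Percentage = 77.6


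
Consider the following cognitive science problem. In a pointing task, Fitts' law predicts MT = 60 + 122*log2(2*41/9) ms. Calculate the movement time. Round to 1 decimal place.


MT = 60 + 122 * log2(2*41/9)
2D/W = 9.111111
log2(9.111111) = 3.1876
MT = 60 + 122 * 3.1876
= 448.9 ms


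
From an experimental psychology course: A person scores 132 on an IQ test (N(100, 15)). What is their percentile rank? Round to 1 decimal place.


z = (IQ - mean) / SD
z = (132 - 100) / 15 = 2.1333
Percentile = Phi(2.1333) * 100
Phi(2.1333) = 0.98355
= 98.4


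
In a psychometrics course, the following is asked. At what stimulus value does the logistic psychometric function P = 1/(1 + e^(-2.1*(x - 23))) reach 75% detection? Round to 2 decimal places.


At P = 0.75: 0.75 = 1/(1 + e^(-k*(x-x0)))
Solving: e^(-k*(x-x0)) = 1/3
x = x0 + ln(3)/k
ln(3) = 1.0986
x = 23 + 1.0986/2.1
= 23 + 0.5231
= 23.52


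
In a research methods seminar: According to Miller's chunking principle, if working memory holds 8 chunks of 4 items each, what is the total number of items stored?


Total items = chunks * items_per_chunk
= 8 * 4
= 32


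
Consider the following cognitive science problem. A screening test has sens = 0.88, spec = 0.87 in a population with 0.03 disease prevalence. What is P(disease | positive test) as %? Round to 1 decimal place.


PPV = (sens * prev) / (sens * prev + (1-spec) * (1-prev))
Numerator = 0.88 * 0.03 = 0.0264
P(positive and no disease) = (1 - spec) * (1 - prev) = (1 - 0.87) * (1 - 0.03) = 0.1261
Denominator = 0.0264 + 0.1261 = 0.1525
PPV = 0.0264 / 0.1525 = 0.173115
As percentage = 17.3


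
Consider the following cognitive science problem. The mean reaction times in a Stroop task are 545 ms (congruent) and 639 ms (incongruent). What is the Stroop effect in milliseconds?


Stroop effect = RT(incongruent) - RT(congruent)
= 639 - 545
= 94 ms


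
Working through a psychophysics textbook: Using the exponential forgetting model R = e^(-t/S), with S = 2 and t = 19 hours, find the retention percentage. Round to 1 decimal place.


R = e^(-t/S)
-t/S = -19/2 = -9.5
R = e^(-9.5) = 7.5e-05
Percentage = 7.5e-05 * 100
= 0.0


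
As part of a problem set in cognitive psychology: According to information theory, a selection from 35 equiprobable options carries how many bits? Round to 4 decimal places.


H = log2(n)
H = log2(35)
= 5.1293


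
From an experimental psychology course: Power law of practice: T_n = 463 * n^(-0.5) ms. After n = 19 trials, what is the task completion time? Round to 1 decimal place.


T_n = 463 * 19^(-0.5)
19^(-0.5) = 0.229416
T_n = 463 * 0.229416
= 106.2 ms


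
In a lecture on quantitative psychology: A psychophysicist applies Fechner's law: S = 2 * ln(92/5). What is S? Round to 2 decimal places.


S = 2 * ln(92/5)
I/I0 = 18.4
ln(18.4) = 2.9124
S = 2 * 2.9124
= 5.82


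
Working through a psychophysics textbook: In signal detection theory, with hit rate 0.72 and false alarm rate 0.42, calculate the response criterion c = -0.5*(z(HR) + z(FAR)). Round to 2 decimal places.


c = -0.5 * (z(HR) + z(FAR))
z(0.72) = 0.5828
z(0.42) = -0.2019
c = -0.5 * (0.5828 + -0.2019)
= -0.5 * 0.3809
= -0.19


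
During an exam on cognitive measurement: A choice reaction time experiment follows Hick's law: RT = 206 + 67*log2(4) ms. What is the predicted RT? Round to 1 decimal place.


RT = 206 + 67 * log2(4)
log2(4) = 2.0
RT = 206 + 67 * 2.0
= 206 + 134.0
= 340.0 ms


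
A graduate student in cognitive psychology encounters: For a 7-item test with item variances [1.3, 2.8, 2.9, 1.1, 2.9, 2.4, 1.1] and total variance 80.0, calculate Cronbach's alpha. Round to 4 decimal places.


alpha = (k/(k-1)) * (1 - sum(s_i^2)/s_total^2)
sum(item variances) = 14.5
k/(k-1) = 7/6 = 1.166667
1 - 14.5/80.0 = 1 - 0.18125 = 0.81875
alpha = 1.166667 * 0.81875
= 0.9552


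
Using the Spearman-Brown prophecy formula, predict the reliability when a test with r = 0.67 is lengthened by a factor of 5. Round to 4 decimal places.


r_new = n*r / (1 + (n-1)*r)
Numerator = 5 * 0.67 = 3.35
Denominator = 1 + 4 * 0.67 = 3.68
r_new = 3.35 / 3.68
= 0.9103


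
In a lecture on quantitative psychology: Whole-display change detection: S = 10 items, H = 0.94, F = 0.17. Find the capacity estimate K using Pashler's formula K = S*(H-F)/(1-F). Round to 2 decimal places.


K = S * (H - F) / (1 - F)
H - F = 0.77
1 - F = 0.83
K = 10 * 0.77 / 0.83
= 9.28


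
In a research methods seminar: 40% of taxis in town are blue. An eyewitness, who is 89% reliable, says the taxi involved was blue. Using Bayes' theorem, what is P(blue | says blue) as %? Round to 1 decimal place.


P(blue | says blue) = P(says blue | blue)*P(blue) / [P(says blue | blue)*P(blue) + P(says blue | not blue)*P(not blue)]
Numerator = 0.89 * 0.4 = 0.356
False identification = 0.11 * 0.6 = 0.066
P = 0.356 / (0.356 + 0.066)
= 0.356 / 0.422
As percentage = 84.4


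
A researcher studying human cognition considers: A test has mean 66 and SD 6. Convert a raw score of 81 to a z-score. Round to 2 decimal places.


z = (X - mu) / sigma
= (81 - 66) / 6
= 15 / 6
= 2.50


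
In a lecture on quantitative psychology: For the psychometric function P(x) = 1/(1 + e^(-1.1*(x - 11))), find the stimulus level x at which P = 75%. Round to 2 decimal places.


At P = 0.75: 0.75 = 1/(1 + e^(-k*(x-x0)))
Solving: e^(-k*(x-x0)) = 1/3
x = x0 + ln(3)/k
ln(3) = 1.0986
x = 11 + 1.0986/1.1
= 11 + 0.9987
= 12.00


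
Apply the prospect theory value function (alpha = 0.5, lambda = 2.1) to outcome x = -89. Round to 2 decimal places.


Since x = -89 < 0, use v(x) = -lambda*(-x)^alpha
(-x) = 89
89^0.5 = 9.434
v(-89) = -2.1 * 9.434
= -19.81


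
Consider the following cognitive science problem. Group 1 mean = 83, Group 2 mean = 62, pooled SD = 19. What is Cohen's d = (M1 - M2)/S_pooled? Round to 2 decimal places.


Cohen's d = (M1 - M2) / S_pooled
= (83 - 62) / 19
= 21 / 19
= 1.11


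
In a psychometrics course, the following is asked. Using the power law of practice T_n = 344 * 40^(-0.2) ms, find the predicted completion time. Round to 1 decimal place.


T_n = 344 * 40^(-0.2)
40^(-0.2) = 0.478176
T_n = 344 * 0.478176
= 164.5 ms


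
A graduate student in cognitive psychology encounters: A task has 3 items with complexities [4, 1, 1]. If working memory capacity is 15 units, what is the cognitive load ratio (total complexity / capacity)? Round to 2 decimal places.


Total complexity = 4 + 1 + 1 = 6
Load = total / capacity = 6 / 15
= 0.40


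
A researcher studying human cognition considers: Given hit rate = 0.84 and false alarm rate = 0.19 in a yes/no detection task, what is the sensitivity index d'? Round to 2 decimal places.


d' = z(HR) - z(FAR)
z(0.84) = 0.9945
z(0.19) = -0.8779
d' = 0.9945 - -0.8779
= 1.87


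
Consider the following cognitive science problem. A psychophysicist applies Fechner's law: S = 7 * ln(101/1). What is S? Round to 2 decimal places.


S = 7 * ln(101/1)
I/I0 = 101.0
ln(101.0) = 4.6151
S = 7 * 4.6151
= 32.31


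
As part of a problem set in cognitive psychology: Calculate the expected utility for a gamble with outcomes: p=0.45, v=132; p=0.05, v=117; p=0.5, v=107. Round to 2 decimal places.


EU = sum(p_i * v_i)
0.45 * 132 = 59.4
0.05 * 117 = 5.85
0.5 * 107 = 53.5
EU = 59.4 + 5.85 + 53.5
= 118.75


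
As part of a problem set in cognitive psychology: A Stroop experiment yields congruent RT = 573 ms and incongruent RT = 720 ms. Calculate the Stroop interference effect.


Stroop effect = RT(incongruent) - RT(congruent)
= 720 - 573
= 147 ms


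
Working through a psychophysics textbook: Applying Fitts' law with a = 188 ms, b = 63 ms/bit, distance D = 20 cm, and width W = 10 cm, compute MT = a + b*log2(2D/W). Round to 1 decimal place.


MT = 188 + 63 * log2(2*20/10)
2D/W = 4.0
log2(4.0) = 2.0
MT = 188 + 63 * 2.0
= 314.0 ms


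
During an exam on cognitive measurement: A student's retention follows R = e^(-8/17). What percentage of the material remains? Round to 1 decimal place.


R = e^(-t/S)
-t/S = -8/17 = -0.470588
R = e^(-0.470588) = 0.624635
Percentage = 0.624635 * 100
= 62.5


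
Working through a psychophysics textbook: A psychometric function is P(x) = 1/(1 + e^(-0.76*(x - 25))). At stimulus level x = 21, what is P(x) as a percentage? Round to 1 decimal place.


P(x) = 1/(1 + e^(-0.76*(21 - 25)))
Exponent = -0.76 * -4 = 3.04
e^(3.04) = 20.905243
P = 1/(1 + 20.905243) = 0.045651
Percentage = 4.6


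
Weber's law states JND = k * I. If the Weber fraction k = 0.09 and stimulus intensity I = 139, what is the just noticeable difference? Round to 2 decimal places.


JND = k * I
JND = 0.09 * 139
= 12.51


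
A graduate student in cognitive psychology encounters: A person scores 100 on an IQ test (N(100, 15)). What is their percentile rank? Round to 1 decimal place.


z = (IQ - mean) / SD
z = (100 - 100) / 15 = 0.0
Percentile = Phi(0.0) * 100
Phi(0.0) = 0.5
= 50.0


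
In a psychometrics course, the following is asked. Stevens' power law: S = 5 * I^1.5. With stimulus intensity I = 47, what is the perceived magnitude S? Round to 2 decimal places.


S = 5 * 47^1.5
47^1.5 = 322.2158
S = 5 * 322.2158
= 1611.08


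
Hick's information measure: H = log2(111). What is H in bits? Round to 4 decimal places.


H = log2(n)
H = log2(111)
= 6.7944


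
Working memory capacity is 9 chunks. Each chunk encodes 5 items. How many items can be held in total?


Total items = chunks * items_per_chunk
= 9 * 5
= 45


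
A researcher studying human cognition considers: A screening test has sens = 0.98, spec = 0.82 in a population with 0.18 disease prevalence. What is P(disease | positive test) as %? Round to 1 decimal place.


PPV = (sens * prev) / (sens * prev + (1-spec) * (1-prev))
Numerator = 0.98 * 0.18 = 0.1764
P(positive and no disease) = (1 - spec) * (1 - prev) = (1 - 0.82) * (1 - 0.18) = 0.1476
Denominator = 0.1764 + 0.1476 = 0.324
PPV = 0.1764 / 0.324 = 0.544444
As percentage = 54.4


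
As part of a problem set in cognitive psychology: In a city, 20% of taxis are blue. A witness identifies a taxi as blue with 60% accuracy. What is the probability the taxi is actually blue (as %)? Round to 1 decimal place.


P(blue | says blue) = P(says blue | blue)*P(blue) / [P(says blue | blue)*P(blue) + P(says blue | not blue)*P(not blue)]
Numerator = 0.6 * 0.2 = 0.12
False identification = 0.4 * 0.8 = 0.32
P = 0.12 / (0.12 + 0.32)
= 0.12 / 0.44
As percentage = 27.3


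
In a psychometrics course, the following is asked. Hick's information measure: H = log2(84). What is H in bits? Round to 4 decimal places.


H = log2(n)
H = log2(84)
= 6.3923


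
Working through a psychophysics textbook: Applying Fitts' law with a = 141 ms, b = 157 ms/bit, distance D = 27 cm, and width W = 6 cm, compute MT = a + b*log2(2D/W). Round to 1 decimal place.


MT = 141 + 157 * log2(2*27/6)
2D/W = 9.0
log2(9.0) = 3.1699
MT = 141 + 157 * 3.1699
= 638.7 ms


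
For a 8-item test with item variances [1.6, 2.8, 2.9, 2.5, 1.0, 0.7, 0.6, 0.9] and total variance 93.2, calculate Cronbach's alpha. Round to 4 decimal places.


alpha = (k/(k-1)) * (1 - sum(s_i^2)/s_total^2)
sum(item variances) = 13.0
k/(k-1) = 8/7 = 1.142857
1 - 13.0/93.2 = 1 - 0.139485 = 0.860515
alpha = 1.142857 * 0.860515
= 0.9834


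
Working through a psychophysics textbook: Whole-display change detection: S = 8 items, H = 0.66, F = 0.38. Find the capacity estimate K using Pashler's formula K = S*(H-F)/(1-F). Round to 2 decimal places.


K = S * (H - F) / (1 - F)
H - F = 0.28
1 - F = 0.62
K = 8 * 0.28 / 0.62
= 3.61


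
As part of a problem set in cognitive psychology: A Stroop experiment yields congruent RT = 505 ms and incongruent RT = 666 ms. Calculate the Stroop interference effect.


Stroop effect = RT(incongruent) - RT(congruent)
= 666 - 505
= 161 ms


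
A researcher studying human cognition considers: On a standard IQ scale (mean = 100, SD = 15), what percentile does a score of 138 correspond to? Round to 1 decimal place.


z = (IQ - mean) / SD
z = (138 - 100) / 15 = 2.5333
Percentile = Phi(2.5333) * 100
Phi(2.5333) = 0.99435
= 99.4


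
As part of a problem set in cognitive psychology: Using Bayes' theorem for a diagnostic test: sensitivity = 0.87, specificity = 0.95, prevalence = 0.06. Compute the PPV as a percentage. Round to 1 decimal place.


PPV = (sens * prev) / (sens * prev + (1-spec) * (1-prev))
Numerator = 0.87 * 0.06 = 0.0522
P(positive and no disease) = (1 - spec) * (1 - prev) = (1 - 0.95) * (1 - 0.06) = 0.047
Denominator = 0.0522 + 0.047 = 0.0992
PPV = 0.0522 / 0.0992 = 0.52621
As percentage = 52.6


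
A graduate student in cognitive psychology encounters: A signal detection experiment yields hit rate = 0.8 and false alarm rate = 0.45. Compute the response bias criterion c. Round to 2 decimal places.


c = -0.5 * (z(HR) + z(FAR))
z(0.8) = 0.8416
z(0.45) = -0.1257
c = -0.5 * (0.8416 + -0.1257)
= -0.5 * 0.7159
= -0.36


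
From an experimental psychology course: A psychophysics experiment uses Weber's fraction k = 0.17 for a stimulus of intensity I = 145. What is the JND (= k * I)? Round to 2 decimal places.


JND = k * I
JND = 0.17 * 145
= 24.65


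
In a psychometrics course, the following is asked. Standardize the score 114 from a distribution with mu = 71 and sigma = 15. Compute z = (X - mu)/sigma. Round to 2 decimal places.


z = (X - mu) / sigma
= (114 - 71) / 15
= 43 / 15
= 2.87


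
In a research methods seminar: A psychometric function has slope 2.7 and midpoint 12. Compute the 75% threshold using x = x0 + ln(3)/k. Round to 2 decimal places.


At P = 0.75: 0.75 = 1/(1 + e^(-k*(x-x0)))
Solving: e^(-k*(x-x0)) = 1/3
x = x0 + ln(3)/k
ln(3) = 1.0986
x = 12 + 1.0986/2.7
= 12 + 0.4069
= 12.41


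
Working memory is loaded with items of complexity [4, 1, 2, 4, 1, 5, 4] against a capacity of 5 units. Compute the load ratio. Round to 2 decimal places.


Total complexity = 4 + 1 + 2 + 4 + 1 + 5 + 4 = 21
Load = total / capacity = 21 / 5
= 4.20


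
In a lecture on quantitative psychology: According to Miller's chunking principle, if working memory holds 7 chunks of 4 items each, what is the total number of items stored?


Total items = chunks * items_per_chunk
= 7 * 4
= 28


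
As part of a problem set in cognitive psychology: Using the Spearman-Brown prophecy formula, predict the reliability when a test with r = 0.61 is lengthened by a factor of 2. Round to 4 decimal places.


r_new = n*r / (1 + (n-1)*r)
Numerator = 2 * 0.61 = 1.22
Denominator = 1 + 1 * 0.61 = 1.61
r_new = 1.22 / 1.61
= 0.7578


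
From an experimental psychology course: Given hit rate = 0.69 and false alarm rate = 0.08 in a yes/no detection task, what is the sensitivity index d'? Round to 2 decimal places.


d' = z(HR) - z(FAR)
z(0.69) = 0.4959
z(0.08) = -1.4051
d' = 0.4959 - -1.4051
= 1.90


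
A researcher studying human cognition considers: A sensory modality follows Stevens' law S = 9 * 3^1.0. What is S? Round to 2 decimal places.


S = 9 * 3^1.0
3^1.0 = 3.0
S = 9 * 3.0
= 27.00


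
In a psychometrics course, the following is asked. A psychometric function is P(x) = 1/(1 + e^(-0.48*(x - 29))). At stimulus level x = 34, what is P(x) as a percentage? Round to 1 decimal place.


P(x) = 1/(1 + e^(-0.48*(34 - 29)))
Exponent = -0.48 * 5 = -2.4
e^(-2.4) = 0.090718
P = 1/(1 + 0.090718) = 0.916827
Percentage = 91.7


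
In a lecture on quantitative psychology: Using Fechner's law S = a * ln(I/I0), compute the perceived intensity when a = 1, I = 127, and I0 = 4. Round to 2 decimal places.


S = 1 * ln(127/4)
I/I0 = 31.75
ln(31.75) = 3.4579
S = 1 * 3.4579
= 3.46


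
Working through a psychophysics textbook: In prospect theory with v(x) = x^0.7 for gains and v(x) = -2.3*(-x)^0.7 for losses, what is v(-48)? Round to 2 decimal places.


Since x = -48 < 0, use v(x) = -lambda*(-x)^alpha
(-x) = 48
48^0.7 = 15.0269
v(-48) = -2.3 * 15.0269
= -34.56


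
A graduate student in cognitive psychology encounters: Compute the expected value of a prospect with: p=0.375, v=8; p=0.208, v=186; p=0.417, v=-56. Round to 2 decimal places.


EU = sum(p_i * v_i)
0.375 * 8 = 3.0
0.208 * 186 = 38.688
0.417 * -56 = -23.352
EU = 3.0 + 38.688 + -23.352
= 18.34


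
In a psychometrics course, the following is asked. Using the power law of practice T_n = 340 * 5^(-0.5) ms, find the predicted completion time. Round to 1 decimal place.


T_n = 340 * 5^(-0.5)
5^(-0.5) = 0.447214
T_n = 340 * 0.447214
= 152.1 ms


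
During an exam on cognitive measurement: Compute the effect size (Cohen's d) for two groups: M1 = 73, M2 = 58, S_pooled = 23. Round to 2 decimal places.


Cohen's d = (M1 - M2) / S_pooled
= (73 - 58) / 23
= 15 / 23
= 0.65


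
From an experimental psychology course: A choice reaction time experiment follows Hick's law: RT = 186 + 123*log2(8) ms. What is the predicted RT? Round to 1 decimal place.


RT = 186 + 123 * log2(8)
log2(8) = 3.0
RT = 186 + 123 * 3.0
= 186 + 369.0
= 555.0 ms


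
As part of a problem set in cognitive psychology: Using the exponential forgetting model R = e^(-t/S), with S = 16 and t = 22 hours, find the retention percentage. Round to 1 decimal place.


R = e^(-t/S)
-t/S = -22/16 = -1.375
R = e^(-1.375) = 0.25284
Percentage = 0.25284 * 100
= 25.3


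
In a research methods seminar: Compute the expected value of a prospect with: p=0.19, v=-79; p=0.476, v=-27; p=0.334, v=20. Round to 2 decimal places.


EU = sum(p_i * v_i)
0.19 * -79 = -15.01
0.476 * -27 = -12.852
0.334 * 20 = 6.68
EU = -15.01 + -12.852 + 6.68
= -21.18
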